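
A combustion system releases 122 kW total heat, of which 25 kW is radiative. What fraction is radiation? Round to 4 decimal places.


f_rad = Q_rad / Q_total
f_rad = 25 / 122 = 0.2049


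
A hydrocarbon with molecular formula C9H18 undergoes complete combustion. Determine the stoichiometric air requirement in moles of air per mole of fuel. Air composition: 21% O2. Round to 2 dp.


Balanced combustion: C9H18 + 13.5 O2 -> 9 CO2 + 9 H2O
O2 needed = C + H/4 = 9 + 18/4 = 13.50 moles
Air moles = O2 / 0.21 = 13.50 / 0.21 = 64.29 moles air


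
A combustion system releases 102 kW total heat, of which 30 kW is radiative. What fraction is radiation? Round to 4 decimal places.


f_rad = Q_rad / Q_total
f_rad = 30 / 102 = 0.2941


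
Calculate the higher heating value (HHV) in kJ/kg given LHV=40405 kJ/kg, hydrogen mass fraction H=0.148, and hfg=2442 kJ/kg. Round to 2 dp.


HHV = LHV + hfg * 9 * H
Water addition = 2442 * 9 * 0.148 = 3252.744 kJ/kg
HHV = 40405 + 3252.744 = 43657.74 kJ/kg


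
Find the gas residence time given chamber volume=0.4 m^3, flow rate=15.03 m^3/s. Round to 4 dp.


tau = V / Q_flow
tau = 0.4 / 15.03 = 0.0266 s


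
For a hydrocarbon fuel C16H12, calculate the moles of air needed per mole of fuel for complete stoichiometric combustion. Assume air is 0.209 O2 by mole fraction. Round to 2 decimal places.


Balanced combustion: C16H12 + 19 O2 -> 16 CO2 + 6 H2O
O2 needed = C + H/4 = 16 + 12/4 = 19.00 moles
Air moles = O2 / 0.209 = 19.00 / 0.209 = 90.91 moles air


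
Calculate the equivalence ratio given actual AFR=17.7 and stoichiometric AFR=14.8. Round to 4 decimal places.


phi = AFR_stoich / AFR_actual
phi = 14.8 / 17.7 = 0.8362


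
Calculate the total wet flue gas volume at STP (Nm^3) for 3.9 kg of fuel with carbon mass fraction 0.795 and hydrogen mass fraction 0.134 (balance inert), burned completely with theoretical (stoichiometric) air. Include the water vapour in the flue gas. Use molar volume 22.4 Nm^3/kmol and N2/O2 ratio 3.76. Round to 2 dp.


Per kg fuel: CO2 = (C/12 kmol)*22.4 = (0.795/12)*22.4 = 1.48400 Nm^3
Per kg fuel: H2O = (H/2 kmol)*22.4 = (0.134/2)*22.4 = 1.50080 Nm^3
O2 needed per kg fuel = C/12 + H/4 = 0.795/12 + 0.134/4 = 0.09975000 kmol
Per kg fuel: N2 = O2*3.76*22.4 = 0.09975000*3.76*22.4 = 8.40134 Nm^3
Total per kg = 1.48400 + 1.50080 + 8.40134 = 11.38614 Nm^3
Total = 11.38614 * 3.9 = 44.41 Nm^3


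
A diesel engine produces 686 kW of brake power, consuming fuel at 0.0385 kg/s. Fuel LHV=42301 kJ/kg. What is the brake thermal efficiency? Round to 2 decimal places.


eta_BTE = (BP / (mf * LHV)) * 100
Denominator = 0.0385 * 42301 = 1628.5885 kW
eta_BTE = (686 / 1628.5885) * 100 = 42.12%


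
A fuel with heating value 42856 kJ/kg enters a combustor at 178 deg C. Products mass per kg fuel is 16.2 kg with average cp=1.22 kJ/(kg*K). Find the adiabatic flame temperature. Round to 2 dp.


T_ad = T_in + Hc / (m_p * cp)
Denominator = 16.2 * 1.22 = 19.7640
Temperature rise = 42856 / 19.7640 = 2168.39 K
T_ad = 178 + 2168.39 = 2346.39 deg C


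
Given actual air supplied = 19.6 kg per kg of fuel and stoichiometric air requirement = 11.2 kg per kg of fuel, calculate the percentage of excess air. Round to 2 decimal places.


Excess air = actual - stoichiometric = 19.6 - 11.2 = 8.40 kg/kg fuel
Excess air % = (excess / stoich) * 100 = (8.40 / 11.2) * 100 = 75.00%


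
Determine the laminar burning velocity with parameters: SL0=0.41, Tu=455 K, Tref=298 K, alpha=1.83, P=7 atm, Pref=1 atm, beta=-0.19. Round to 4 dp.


SL = SL0 * (Tu/Tref)^alpha * (P/Pref)^beta
T ratio = 455/298 = 1.52684564
(T ratio)^alpha = 1.52684564^1.83 = 2.169427
(P/Pref)^beta = 7^(-0.19) = 0.690926
SL = 0.41 * 2.169427 * 0.690926 = 0.6146 m/s


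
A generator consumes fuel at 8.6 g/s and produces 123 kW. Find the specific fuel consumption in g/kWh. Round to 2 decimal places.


SFC = (mf / BP) * 3600
Rate = 8.6 / 123 = 0.069919 g/(s*kW)
SFC = 0.069919 * 3600 = 251.71 g/kWh


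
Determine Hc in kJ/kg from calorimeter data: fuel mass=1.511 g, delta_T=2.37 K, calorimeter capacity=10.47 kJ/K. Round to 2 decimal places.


Hc = C_cal * delta_T / m_fuel
Q_released = 10.47 * 2.37 = 24.8139 kJ
m_fuel = 1.511 g = 1.511/1000 kg = 0.001511 kg
Hc = 24.8139 / 0.001511 = 16422.17 kJ/kg


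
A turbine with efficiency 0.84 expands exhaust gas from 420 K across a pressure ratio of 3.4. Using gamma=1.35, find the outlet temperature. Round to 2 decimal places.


T_out = T_in * (1 - eta * (1 - PR^(-(gamma-1)/gamma)))
Exponent = -(1.35-1)/1.35 = -0.25925926
PR^exp = 3.4^(-0.25925926) = 0.72813041
Factor = 1 - 0.84*(1 - 0.72813041) = 0.77162954
T_out = 420 * 0.77162954 = 324.08 K


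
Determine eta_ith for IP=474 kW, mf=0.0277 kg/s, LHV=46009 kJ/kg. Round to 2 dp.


eta_ith = (IP / (mf * LHV)) * 100
Denominator = 0.0277 * 46009 = 1274.4493 kW
eta_ith = (474 / 1274.4493) * 100 = 37.19%


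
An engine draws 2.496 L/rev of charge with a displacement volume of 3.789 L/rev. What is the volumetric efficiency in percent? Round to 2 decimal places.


eta_v = (V_actual / V_disp) * 100
Ratio = 2.496 / 3.789 = 0.6587
eta_v = 0.6587 * 100 = 65.87%


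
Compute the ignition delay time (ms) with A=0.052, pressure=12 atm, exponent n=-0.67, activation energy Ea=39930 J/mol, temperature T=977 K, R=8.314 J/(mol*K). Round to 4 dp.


tau = A * P^n * exp(Ea/(R*T))
P^n = 12^(-0.67) = 0.18921195
Ea/(R*T) = 39930/(8.314*977) = 4.915806
exp(Ea/(R*T)) = 136.429214
tau = 0.052 * 0.18921195 * 136.429214 = 1.3423 ms


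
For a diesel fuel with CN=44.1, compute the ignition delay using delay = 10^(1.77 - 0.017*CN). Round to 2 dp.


delay = 10^(1.77 - 0.017*CN)
Exponent = 1.77 - 0.017*44.1 = 1.0203
delay = 10^1.0203 = 10.48 ms


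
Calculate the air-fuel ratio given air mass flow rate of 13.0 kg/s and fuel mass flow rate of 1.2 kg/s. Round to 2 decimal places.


AFR = m_air / m_fuel
AFR = 13.0 / 1.2 = 10.83


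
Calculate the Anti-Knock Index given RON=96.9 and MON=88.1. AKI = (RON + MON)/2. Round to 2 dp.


AKI = (RON + MON) / 2
AKI = (96.9 + 88.1) / 2
AKI = 185.0 / 2 = 92.50


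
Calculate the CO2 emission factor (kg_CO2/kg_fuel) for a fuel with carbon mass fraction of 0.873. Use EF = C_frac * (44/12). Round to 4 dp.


EF = C_frac * (M_CO2 / M_C)
EF = 0.873 * (44/12)
EF = 0.873 * 3.666667 = 3.2010 kg_CO2/kg_fuel


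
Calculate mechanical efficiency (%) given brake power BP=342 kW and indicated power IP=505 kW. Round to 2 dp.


eta_mech = (BP / IP) * 100
Ratio = 342 / 505 = 0.6772
eta_mech = 0.6772 * 100 = 67.72%


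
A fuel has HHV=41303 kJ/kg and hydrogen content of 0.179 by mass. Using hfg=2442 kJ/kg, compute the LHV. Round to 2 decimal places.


LHV = HHV - hfg * 9 * H
Water correction = 2442 * 9 * 0.179 = 3934.062 kJ/kg
LHV = 41303 - 3934.062 = 37368.94 kJ/kg


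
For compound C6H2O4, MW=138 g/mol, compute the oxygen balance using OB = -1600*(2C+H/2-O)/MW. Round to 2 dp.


OB = -1600 * (2C + H/2 - O) / MW
Inner = 2*6 + 2/2 - 4 = 9.00
OB = -1600 * 9.00 / 138 = -104.35%


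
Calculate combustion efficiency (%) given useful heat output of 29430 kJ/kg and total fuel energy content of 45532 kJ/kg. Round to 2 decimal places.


Efficiency = (Q_useful / Q_fuel) * 100
Efficiency = (29430 / 45532) * 100
Efficiency = 0.6464 * 100 = 64.64%


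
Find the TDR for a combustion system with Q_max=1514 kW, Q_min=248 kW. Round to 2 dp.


TDR = Q_max / Q_min
TDR = 1514 / 248 = 6.10


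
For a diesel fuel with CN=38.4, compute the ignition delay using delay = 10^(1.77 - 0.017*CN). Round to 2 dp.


delay = 10^(1.77 - 0.017*CN)
Exponent = 1.77 - 0.017*38.4 = 1.1172
delay = 10^1.1172 = 13.10 ms


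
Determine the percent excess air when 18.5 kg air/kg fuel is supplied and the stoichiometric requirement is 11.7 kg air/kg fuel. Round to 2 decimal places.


Excess air = actual - stoichiometric = 18.5 - 11.7 = 6.80 kg/kg fuel
Excess air % = (excess / stoich) * 100 = (6.80 / 11.7) * 100 = 58.12%


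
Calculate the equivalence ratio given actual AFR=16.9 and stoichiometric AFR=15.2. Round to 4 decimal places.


phi = AFR_stoich / AFR_actual
phi = 15.2 / 16.9 = 0.8994


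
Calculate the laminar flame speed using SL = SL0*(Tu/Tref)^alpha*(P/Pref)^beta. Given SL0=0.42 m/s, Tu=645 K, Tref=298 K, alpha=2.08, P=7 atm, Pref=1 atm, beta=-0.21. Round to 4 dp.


SL = SL0 * (Tu/Tref)^alpha * (P/Pref)^beta
T ratio = 645/298 = 2.16442953
(T ratio)^alpha = 2.16442953^2.08 = 4.983270
(P/Pref)^beta = 7^(-0.21) = 0.664553
SL = 0.42 * 4.983270 * 0.664553 = 1.3909 m/s


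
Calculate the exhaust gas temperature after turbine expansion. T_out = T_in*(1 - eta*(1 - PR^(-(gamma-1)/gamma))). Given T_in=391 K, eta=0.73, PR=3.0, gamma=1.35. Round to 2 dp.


T_out = T_in * (1 - eta * (1 - PR^(-(gamma-1)/gamma)))
Exponent = -(1.35-1)/1.35 = -0.25925926
PR^exp = 3.0^(-0.25925926) = 0.75214556
Factor = 1 - 0.73*(1 - 0.75214556) = 0.81906626
T_out = 391 * 0.81906626 = 320.25 K


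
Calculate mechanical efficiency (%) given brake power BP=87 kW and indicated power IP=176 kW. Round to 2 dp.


eta_mech = (BP / IP) * 100
Ratio = 87 / 176 = 0.4943
eta_mech = 0.4943 * 100 = 49.43%


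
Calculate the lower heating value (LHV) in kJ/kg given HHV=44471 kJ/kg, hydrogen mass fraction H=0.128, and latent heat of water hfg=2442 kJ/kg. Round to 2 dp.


LHV = HHV - hfg * 9 * H
Water correction = 2442 * 9 * 0.128 = 2813.184 kJ/kg
LHV = 44471 - 2813.184 = 41657.82 kJ/kg


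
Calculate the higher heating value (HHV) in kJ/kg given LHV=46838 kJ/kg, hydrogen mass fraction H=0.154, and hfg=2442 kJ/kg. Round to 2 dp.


HHV = LHV + hfg * 9 * H
Water addition = 2442 * 9 * 0.154 = 3384.612 kJ/kg
HHV = 46838 + 3384.612 = 50222.61 kJ/kg


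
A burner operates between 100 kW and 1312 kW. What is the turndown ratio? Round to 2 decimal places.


TDR = Q_max / Q_min
TDR = 1312 / 100 = 13.12


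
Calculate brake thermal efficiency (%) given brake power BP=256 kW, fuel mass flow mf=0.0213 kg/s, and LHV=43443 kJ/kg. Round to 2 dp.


eta_BTE = (BP / (mf * LHV)) * 100
Denominator = 0.0213 * 43443 = 925.3359 kW
eta_BTE = (256 / 925.3359) * 100 = 27.67%


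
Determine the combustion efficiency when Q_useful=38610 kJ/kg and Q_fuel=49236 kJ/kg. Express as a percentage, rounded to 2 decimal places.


Efficiency = (Q_useful / Q_fuel) * 100
Efficiency = (38610 / 49236) * 100
Efficiency = 0.7842 * 100 = 78.42%


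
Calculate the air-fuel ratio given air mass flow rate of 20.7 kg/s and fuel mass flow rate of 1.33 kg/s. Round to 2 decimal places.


AFR = m_air / m_fuel
AFR = 20.7 / 1.33 = 15.56


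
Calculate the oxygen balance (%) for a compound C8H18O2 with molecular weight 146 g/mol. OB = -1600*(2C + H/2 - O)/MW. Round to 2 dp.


OB = -1600 * (2C + H/2 - O) / MW
Inner = 2*8 + 18/2 - 2 = 23.00
OB = -1600 * 23.00 / 146 = -252.05%


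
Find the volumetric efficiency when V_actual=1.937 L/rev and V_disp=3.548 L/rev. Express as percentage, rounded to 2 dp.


eta_v = (V_actual / V_disp) * 100
Ratio = 1.937 / 3.548 = 0.5459
eta_v = 0.5459 * 100 = 54.59%


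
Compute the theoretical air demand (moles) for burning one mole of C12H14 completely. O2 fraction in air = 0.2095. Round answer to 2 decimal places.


Balanced combustion: C12H14 + 15.5 O2 -> 12 CO2 + 7 H2O
O2 needed = C + H/4 = 12 + 14/4 = 15.50 moles
Air moles = O2 / 0.2095 = 15.50 / 0.2095 = 73.99 moles air


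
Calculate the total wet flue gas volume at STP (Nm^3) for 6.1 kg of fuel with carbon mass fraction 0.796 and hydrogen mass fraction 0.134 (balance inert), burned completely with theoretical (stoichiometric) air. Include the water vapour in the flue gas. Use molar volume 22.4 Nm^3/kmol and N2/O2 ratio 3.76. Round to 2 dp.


Per kg fuel: CO2 = (C/12 kmol)*22.4 = (0.796/12)*22.4 = 1.48587 Nm^3
Per kg fuel: H2O = (H/2 kmol)*22.4 = (0.134/2)*22.4 = 1.50080 Nm^3
O2 needed per kg fuel = C/12 + H/4 = 0.796/12 + 0.134/4 = 0.09983333 kmol
Per kg fuel: N2 = O2*3.76*22.4 = 0.09983333*3.76*22.4 = 8.40836 Nm^3
Total per kg = 1.48587 + 1.50080 + 8.40836 = 11.39503 Nm^3
Total = 11.39503 * 6.1 = 69.51 Nm^3


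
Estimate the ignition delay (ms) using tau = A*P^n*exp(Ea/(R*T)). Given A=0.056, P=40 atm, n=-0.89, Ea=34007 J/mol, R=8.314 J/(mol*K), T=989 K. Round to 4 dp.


tau = A * P^n * exp(Ea/(R*T))
P^n = 40^(-0.89) = 0.03751169
Ea/(R*T) = 34007/(8.314*989) = 4.135824
exp(Ea/(R*T)) = 62.541080
tau = 0.056 * 0.03751169 * 62.541080 = 0.1314 ms


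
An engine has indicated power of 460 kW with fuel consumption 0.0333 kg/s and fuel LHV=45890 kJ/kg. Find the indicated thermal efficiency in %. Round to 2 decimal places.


eta_ith = (IP / (mf * LHV)) * 100
Denominator = 0.0333 * 45890 = 1528.1370 kW
eta_ith = (460 / 1528.1370) * 100 = 30.10%


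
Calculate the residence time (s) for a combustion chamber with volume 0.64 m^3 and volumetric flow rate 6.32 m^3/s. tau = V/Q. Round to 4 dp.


tau = V / Q_flow
tau = 0.64 / 6.32 = 0.1013 s


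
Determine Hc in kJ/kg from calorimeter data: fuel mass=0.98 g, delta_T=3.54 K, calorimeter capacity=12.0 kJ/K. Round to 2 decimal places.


Hc = C_cal * delta_T / m_fuel
Q_released = 12.0 * 3.54 = 42.4800 kJ
m_fuel = 0.98 g = 0.98/1000 kg = 0.000980 kg
Hc = 42.4800 / 0.000980 = 43346.94 kJ/kg


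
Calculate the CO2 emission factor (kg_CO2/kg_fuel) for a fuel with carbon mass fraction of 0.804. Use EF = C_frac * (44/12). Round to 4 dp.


EF = C_frac * (M_CO2 / M_C)
EF = 0.804 * (44/12)
EF = 0.804 * 3.666667 = 2.9480 kg_CO2/kg_fuel


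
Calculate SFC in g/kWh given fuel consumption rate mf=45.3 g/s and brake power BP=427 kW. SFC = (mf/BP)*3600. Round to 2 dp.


SFC = (mf / BP) * 3600
Rate = 45.3 / 427 = 0.106089 g/(s*kW)
SFC = 0.106089 * 3600 = 381.92 g/kWh


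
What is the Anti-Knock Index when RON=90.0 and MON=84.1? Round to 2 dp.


AKI = (RON + MON) / 2
AKI = (90.0 + 84.1) / 2
AKI = 174.1 / 2 = 87.05


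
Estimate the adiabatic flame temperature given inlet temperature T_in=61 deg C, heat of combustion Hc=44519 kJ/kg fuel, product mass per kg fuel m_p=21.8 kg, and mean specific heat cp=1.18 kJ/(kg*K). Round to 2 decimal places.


T_ad = T_in + Hc / (m_p * cp)
Denominator = 21.8 * 1.18 = 25.7240
Temperature rise = 44519 / 25.7240 = 1730.64 K
T_ad = 61 + 1730.64 = 1791.64 deg C


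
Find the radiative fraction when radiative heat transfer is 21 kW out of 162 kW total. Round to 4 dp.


f_rad = Q_rad / Q_total
f_rad = 21 / 162 = 0.1296


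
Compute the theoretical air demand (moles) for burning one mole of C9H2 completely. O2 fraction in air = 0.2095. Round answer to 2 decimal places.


Balanced combustion: C9H2 + 9.5 O2 -> 9 CO2 + 1 H2O
O2 needed = C + H/4 = 9 + 2/4 = 9.50 moles
Air moles = O2 / 0.2095 = 9.50 / 0.2095 = 45.35 moles air


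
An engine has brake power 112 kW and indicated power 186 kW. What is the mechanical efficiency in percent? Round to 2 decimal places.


eta_mech = (BP / IP) * 100
Ratio = 112 / 186 = 0.6022
eta_mech = 0.6022 * 100 = 60.22%


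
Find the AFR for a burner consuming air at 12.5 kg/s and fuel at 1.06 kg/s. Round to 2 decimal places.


AFR = m_air / m_fuel
AFR = 12.5 / 1.06 = 11.79


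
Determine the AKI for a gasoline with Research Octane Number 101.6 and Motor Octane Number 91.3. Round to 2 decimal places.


AKI = (RON + MON) / 2
AKI = (101.6 + 91.3) / 2
AKI = 192.9 / 2 = 96.45


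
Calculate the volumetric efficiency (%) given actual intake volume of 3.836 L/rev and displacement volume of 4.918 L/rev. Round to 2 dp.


eta_v = (V_actual / V_disp) * 100
Ratio = 3.836 / 4.918 = 0.7800
eta_v = 0.7800 * 100 = 78.00%


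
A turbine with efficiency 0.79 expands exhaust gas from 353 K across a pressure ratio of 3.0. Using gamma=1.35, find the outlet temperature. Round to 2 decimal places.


T_out = T_in * (1 - eta * (1 - PR^(-(gamma-1)/gamma)))
Exponent = -(1.35-1)/1.35 = -0.25925926
PR^exp = 3.0^(-0.25925926) = 0.75214556
Factor = 1 - 0.79*(1 - 0.75214556) = 0.80419499
T_out = 353 * 0.80419499 = 283.88 K


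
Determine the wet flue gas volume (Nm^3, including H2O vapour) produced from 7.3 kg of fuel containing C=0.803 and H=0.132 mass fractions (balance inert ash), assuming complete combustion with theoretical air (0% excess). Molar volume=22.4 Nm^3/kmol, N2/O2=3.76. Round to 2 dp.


Per kg fuel: CO2 = (C/12 kmol)*22.4 = (0.803/12)*22.4 = 1.49893 Nm^3
Per kg fuel: H2O = (H/2 kmol)*22.4 = (0.132/2)*22.4 = 1.47840 Nm^3
O2 needed per kg fuel = C/12 + H/4 = 0.803/12 + 0.132/4 = 0.09991667 kmol
Per kg fuel: N2 = O2*3.76*22.4 = 0.09991667*3.76*22.4 = 8.41538 Nm^3
Total per kg = 1.49893 + 1.47840 + 8.41538 = 11.39271 Nm^3
Total = 11.39271 * 7.3 = 83.17 Nm^3


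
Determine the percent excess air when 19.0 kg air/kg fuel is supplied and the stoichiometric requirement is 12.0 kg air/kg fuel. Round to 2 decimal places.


Excess air = actual - stoichiometric = 19.0 - 12.0 = 7.00 kg/kg fuel
Excess air % = (excess / stoich) * 100 = (7.00 / 12.0) * 100 = 58.33%


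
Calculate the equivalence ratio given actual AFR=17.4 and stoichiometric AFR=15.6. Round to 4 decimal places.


phi = AFR_stoich / AFR_actual
phi = 15.6 / 17.4 = 0.8966


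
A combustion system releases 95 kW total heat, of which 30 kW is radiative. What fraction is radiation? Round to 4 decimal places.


f_rad = Q_rad / Q_total
f_rad = 30 / 95 = 0.3158


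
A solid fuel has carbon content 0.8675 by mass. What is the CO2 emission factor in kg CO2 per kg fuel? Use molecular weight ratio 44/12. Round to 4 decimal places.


EF = C_frac * (M_CO2 / M_C)
EF = 0.8675 * (44/12)
EF = 0.8675 * 3.666667 = 3.1808 kg_CO2/kg_fuel


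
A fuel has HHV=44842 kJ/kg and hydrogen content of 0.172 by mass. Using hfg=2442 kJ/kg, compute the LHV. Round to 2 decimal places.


LHV = HHV - hfg * 9 * H
Water correction = 2442 * 9 * 0.172 = 3780.216 kJ/kg
LHV = 44842 - 3780.216 = 41061.78 kJ/kg


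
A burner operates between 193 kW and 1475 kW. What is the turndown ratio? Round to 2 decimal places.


TDR = Q_max / Q_min
TDR = 1475 / 193 = 7.64


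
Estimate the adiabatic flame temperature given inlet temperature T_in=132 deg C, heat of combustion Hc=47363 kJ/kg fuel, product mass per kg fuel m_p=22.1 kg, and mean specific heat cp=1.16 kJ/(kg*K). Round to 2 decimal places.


T_ad = T_in + Hc / (m_p * cp)
Denominator = 22.1 * 1.16 = 25.6360
Temperature rise = 47363 / 25.6360 = 1847.52 K
T_ad = 132 + 1847.52 = 1979.52 deg C


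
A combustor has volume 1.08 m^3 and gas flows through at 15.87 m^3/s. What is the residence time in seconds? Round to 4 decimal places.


tau = V / Q_flow
tau = 1.08 / 15.87 = 0.0681 s


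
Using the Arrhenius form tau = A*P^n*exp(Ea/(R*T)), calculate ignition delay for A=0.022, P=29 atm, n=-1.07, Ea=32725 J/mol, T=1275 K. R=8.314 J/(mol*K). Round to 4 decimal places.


tau = A * P^n * exp(Ea/(R*T))
P^n = 29^(-1.07) = 0.02724170
Ea/(R*T) = 32725/(8.314*1275) = 3.087162
exp(Ea/(R*T)) = 21.914800
tau = 0.022 * 0.02724170 * 21.914800 = 0.0131 ms


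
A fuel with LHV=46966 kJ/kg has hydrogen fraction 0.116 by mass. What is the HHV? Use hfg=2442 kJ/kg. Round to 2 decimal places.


HHV = LHV + hfg * 9 * H
Water addition = 2442 * 9 * 0.116 = 2549.448 kJ/kg
HHV = 46966 + 2549.448 = 49515.45 kJ/kg


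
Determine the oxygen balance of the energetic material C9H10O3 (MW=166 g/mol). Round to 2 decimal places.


OB = -1600 * (2C + H/2 - O) / MW
Inner = 2*9 + 10/2 - 3 = 20.00
OB = -1600 * 20.00 / 166 = -192.77%


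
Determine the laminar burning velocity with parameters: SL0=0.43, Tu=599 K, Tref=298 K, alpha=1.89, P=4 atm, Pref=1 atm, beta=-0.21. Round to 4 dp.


SL = SL0 * (Tu/Tref)^alpha * (P/Pref)^beta
T ratio = 599/298 = 2.01006711
(T ratio)^alpha = 2.01006711^1.89 = 3.741691
(P/Pref)^beta = 4^(-0.21) = 0.747425
SL = 0.43 * 3.741691 * 0.747425 = 1.2026 m/s


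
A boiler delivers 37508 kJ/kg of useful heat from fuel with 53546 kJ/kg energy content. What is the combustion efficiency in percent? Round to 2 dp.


Efficiency = (Q_useful / Q_fuel) * 100
Efficiency = (37508 / 53546) * 100
Efficiency = 0.7005 * 100 = 70.05%


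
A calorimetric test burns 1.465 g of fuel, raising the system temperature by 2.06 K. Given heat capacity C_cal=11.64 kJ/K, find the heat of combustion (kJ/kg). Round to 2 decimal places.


Hc = C_cal * delta_T / m_fuel
Q_released = 11.64 * 2.06 = 23.9784 kJ
m_fuel = 1.465 g = 1.465/1000 kg = 0.001465 kg
Hc = 23.9784 / 0.001465 = 16367.51 kJ/kg


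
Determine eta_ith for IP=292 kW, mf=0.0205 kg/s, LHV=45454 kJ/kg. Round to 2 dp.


eta_ith = (IP / (mf * LHV)) * 100
Denominator = 0.0205 * 45454 = 931.8070 kW
eta_ith = (292 / 931.8070) * 100 = 31.34%


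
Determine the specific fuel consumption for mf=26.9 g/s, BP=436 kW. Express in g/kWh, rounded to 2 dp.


SFC = (mf / BP) * 3600
Rate = 26.9 / 436 = 0.061697 g/(s*kW)
SFC = 0.061697 * 3600 = 222.11 g/kWh


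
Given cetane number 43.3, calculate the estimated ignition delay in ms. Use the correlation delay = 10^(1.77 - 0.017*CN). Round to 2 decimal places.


delay = 10^(1.77 - 0.017*CN)
Exponent = 1.77 - 0.017*43.3 = 1.0339
delay = 10^1.0339 = 10.81 ms


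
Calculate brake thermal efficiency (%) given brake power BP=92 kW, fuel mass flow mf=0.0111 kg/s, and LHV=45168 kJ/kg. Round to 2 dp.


eta_BTE = (BP / (mf * LHV)) * 100
Denominator = 0.0111 * 45168 = 501.3648 kW
eta_BTE = (92 / 501.3648) * 100 = 18.35%


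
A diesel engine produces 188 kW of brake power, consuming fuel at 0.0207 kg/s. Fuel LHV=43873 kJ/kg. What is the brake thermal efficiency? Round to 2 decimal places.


eta_BTE = (BP / (mf * LHV)) * 100
Denominator = 0.0207 * 43873 = 908.1711 kW
eta_BTE = (188 / 908.1711) * 100 = 20.70%


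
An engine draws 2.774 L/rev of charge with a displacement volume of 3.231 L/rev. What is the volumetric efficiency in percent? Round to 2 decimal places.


eta_v = (V_actual / V_disp) * 100
Ratio = 2.774 / 3.231 = 0.8586
eta_v = 0.8586 * 100 = 85.86%


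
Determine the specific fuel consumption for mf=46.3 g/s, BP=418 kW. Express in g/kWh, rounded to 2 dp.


SFC = (mf / BP) * 3600
Rate = 46.3 / 418 = 0.110766 g/(s*kW)
SFC = 0.110766 * 3600 = 398.76 g/kWh


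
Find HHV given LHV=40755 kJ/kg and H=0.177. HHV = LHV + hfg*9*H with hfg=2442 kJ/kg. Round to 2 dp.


HHV = LHV + hfg * 9 * H
Water addition = 2442 * 9 * 0.177 = 3890.106 kJ/kg
HHV = 40755 + 3890.106 = 44645.11 kJ/kg


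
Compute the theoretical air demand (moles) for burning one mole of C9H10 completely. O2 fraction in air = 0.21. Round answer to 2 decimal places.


Balanced combustion: C9H10 + 11.5 O2 -> 9 CO2 + 5 H2O
O2 needed = C + H/4 = 9 + 10/4 = 11.50 moles
Air moles = O2 / 0.21 = 11.50 / 0.21 = 54.76 moles air


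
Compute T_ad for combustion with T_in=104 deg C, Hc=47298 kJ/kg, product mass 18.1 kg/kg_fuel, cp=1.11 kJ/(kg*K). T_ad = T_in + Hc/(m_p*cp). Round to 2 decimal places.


T_ad = T_in + Hc / (m_p * cp)
Denominator = 18.1 * 1.11 = 20.0910
Temperature rise = 47298 / 20.0910 = 2354.19 K
T_ad = 104 + 2354.19 = 2458.19 deg C


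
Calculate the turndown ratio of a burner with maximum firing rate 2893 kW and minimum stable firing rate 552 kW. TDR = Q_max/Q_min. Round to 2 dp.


TDR = Q_max / Q_min
TDR = 2893 / 552 = 5.24


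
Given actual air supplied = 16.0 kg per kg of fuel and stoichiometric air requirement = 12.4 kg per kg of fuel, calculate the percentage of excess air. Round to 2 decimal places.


Excess air = actual - stoichiometric = 16.0 - 12.4 = 3.60 kg/kg fuel
Excess air % = (excess / stoich) * 100 = (3.60 / 12.4) * 100 = 29.03%


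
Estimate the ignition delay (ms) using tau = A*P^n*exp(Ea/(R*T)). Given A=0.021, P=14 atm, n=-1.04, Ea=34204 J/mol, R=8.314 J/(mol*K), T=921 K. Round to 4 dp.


tau = A * P^n * exp(Ea/(R*T))
P^n = 14^(-1.04) = 0.06427274
Ea/(R*T) = 34204/(8.314*921) = 4.466910
exp(Ea/(R*T)) = 87.087248
tau = 0.021 * 0.06427274 * 87.087248 = 0.1175 ms


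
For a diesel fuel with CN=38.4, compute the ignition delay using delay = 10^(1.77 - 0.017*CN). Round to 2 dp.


delay = 10^(1.77 - 0.017*CN)
Exponent = 1.77 - 0.017*38.4 = 1.1172
delay = 10^1.1172 = 13.10 ms


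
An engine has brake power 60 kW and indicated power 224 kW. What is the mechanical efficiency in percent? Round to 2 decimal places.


eta_mech = (BP / IP) * 100
Ratio = 60 / 224 = 0.2679
eta_mech = 0.2679 * 100 = 26.79%


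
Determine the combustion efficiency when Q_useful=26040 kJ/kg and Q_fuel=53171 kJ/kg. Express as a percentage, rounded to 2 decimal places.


Efficiency = (Q_useful / Q_fuel) * 100
Efficiency = (26040 / 53171) * 100
Efficiency = 0.4897 * 100 = 48.97%


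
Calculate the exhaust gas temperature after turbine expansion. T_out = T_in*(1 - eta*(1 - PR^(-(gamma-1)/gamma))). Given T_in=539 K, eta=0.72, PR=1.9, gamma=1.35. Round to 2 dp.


T_out = T_in * (1 - eta * (1 - PR^(-(gamma-1)/gamma)))
Exponent = -(1.35-1)/1.35 = -0.25925926
PR^exp = 1.9^(-0.25925926) = 0.84670193
Factor = 1 - 0.72*(1 - 0.84670193) = 0.88962539
T_out = 539 * 0.88962539 = 479.51 K


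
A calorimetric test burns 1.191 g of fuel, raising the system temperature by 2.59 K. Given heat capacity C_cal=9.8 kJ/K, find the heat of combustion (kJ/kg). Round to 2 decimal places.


Hc = C_cal * delta_T / m_fuel
Q_released = 9.8 * 2.59 = 25.3820 kJ
m_fuel = 1.191 g = 1.191/1000 kg = 0.001191 kg
Hc = 25.3820 / 0.001191 = 21311.50 kJ/kg


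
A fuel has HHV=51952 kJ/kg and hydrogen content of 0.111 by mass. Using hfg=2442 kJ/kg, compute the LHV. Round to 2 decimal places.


LHV = HHV - hfg * 9 * H
Water correction = 2442 * 9 * 0.111 = 2439.558 kJ/kg
LHV = 51952 - 2439.558 = 49512.44 kJ/kg


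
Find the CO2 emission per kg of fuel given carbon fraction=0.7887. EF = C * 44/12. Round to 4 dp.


EF = C_frac * (M_CO2 / M_C)
EF = 0.7887 * (44/12)
EF = 0.7887 * 3.666667 = 2.8919 kg_CO2/kg_fuel


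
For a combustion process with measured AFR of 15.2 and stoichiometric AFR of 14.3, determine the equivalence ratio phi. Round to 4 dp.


phi = AFR_stoich / AFR_actual
phi = 14.3 / 15.2 = 0.9408


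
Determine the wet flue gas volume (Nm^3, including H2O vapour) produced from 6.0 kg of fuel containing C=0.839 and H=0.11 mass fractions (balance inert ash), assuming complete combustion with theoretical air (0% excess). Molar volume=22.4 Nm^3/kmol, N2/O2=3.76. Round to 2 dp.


Per kg fuel: CO2 = (C/12 kmol)*22.4 = (0.839/12)*22.4 = 1.56613 Nm^3
Per kg fuel: H2O = (H/2 kmol)*22.4 = (0.11/2)*22.4 = 1.23200 Nm^3
O2 needed per kg fuel = C/12 + H/4 = 0.839/12 + 0.11/4 = 0.09741667 kmol
Per kg fuel: N2 = O2*3.76*22.4 = 0.09741667*3.76*22.4 = 8.20482 Nm^3
Total per kg = 1.56613 + 1.23200 + 8.20482 = 11.00295 Nm^3
Total = 11.00295 * 6.0 = 66.02 Nm^3


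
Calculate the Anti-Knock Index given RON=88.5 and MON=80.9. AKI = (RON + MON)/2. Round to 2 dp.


AKI = (RON + MON) / 2
AKI = (88.5 + 80.9) / 2
AKI = 169.4 / 2 = 84.70


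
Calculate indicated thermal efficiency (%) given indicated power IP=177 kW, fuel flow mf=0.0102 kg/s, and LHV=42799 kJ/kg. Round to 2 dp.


eta_ith = (IP / (mf * LHV)) * 100
Denominator = 0.0102 * 42799 = 436.5498 kW
eta_ith = (177 / 436.5498) * 100 = 40.55%


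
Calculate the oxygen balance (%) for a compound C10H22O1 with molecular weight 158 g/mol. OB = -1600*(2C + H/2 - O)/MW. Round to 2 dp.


OB = -1600 * (2C + H/2 - O) / MW
Inner = 2*10 + 22/2 - 1 = 30.00
OB = -1600 * 30.00 / 158 = -303.80%


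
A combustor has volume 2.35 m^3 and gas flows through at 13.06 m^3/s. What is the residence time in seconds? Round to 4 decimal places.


tau = V / Q_flow
tau = 2.35 / 13.06 = 0.1799 s


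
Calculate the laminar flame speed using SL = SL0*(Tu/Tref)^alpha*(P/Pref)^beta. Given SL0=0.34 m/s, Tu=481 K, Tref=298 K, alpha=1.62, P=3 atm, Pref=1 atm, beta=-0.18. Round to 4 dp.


SL = SL0 * (Tu/Tref)^alpha * (P/Pref)^beta
T ratio = 481/298 = 1.61409396
(T ratio)^alpha = 1.61409396^1.62 = 2.171924
(P/Pref)^beta = 3^(-0.18) = 0.820575
SL = 0.34 * 2.171924 * 0.820575 = 0.6060 m/s


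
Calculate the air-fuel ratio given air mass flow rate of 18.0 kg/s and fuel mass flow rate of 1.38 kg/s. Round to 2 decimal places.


AFR = m_air / m_fuel
AFR = 18.0 / 1.38 = 13.04


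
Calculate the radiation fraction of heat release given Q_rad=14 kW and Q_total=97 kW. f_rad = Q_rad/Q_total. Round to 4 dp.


f_rad = Q_rad / Q_total
f_rad = 14 / 97 = 0.1443


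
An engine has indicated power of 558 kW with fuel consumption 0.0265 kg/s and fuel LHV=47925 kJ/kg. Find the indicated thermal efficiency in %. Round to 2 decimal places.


eta_ith = (IP / (mf * LHV)) * 100
Denominator = 0.0265 * 47925 = 1270.0125 kW
eta_ith = (558 / 1270.0125) * 100 = 43.94%


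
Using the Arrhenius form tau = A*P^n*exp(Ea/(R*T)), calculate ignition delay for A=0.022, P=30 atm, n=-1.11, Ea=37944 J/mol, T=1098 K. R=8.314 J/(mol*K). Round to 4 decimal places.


tau = A * P^n * exp(Ea/(R*T))
P^n = 30^(-1.11) = 0.02292954
Ea/(R*T) = 37944/(8.314*1098) = 4.156528
exp(Ea/(R*T)) = 63.849477
tau = 0.022 * 0.02292954 * 63.849477 = 0.0322 ms


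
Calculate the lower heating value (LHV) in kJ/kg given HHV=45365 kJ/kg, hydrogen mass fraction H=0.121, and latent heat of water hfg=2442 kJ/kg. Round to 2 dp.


LHV = HHV - hfg * 9 * H
Water correction = 2442 * 9 * 0.121 = 2659.338 kJ/kg
LHV = 45365 - 2659.338 = 42705.66 kJ/kg


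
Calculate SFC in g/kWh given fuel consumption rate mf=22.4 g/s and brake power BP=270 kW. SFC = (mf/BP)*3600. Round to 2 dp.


SFC = (mf / BP) * 3600
Rate = 22.4 / 270 = 0.082963 g/(s*kW)
SFC = 0.082963 * 3600 = 298.67 g/kWh


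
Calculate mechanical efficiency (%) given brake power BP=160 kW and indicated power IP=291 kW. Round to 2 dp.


eta_mech = (BP / IP) * 100
Ratio = 160 / 291 = 0.5498
eta_mech = 0.5498 * 100 = 54.98%


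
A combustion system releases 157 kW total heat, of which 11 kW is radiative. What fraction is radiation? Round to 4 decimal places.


f_rad = Q_rad / Q_total
f_rad = 11 / 157 = 0.0701


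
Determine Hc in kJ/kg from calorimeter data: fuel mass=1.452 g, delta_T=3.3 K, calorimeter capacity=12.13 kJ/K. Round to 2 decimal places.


Hc = C_cal * delta_T / m_fuel
Q_released = 12.13 * 3.3 = 40.0290 kJ
m_fuel = 1.452 g = 1.452/1000 kg = 0.001452 kg
Hc = 40.0290 / 0.001452 = 27568.18 kJ/kg


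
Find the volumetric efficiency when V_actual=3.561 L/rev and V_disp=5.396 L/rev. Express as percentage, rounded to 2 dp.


eta_v = (V_actual / V_disp) * 100
Ratio = 3.561 / 5.396 = 0.6599
eta_v = 0.6599 * 100 = 65.99%


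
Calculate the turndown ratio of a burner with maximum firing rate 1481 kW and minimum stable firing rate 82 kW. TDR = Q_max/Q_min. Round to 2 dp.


TDR = Q_max / Q_min
TDR = 1481 / 82 = 18.06


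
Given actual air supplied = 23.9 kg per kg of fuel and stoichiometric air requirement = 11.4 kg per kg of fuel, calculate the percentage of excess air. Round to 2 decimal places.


Excess air = actual - stoichiometric = 23.9 - 11.4 = 12.50 kg/kg fuel
Excess air % = (excess / stoich) * 100 = (12.50 / 11.4) * 100 = 109.65%


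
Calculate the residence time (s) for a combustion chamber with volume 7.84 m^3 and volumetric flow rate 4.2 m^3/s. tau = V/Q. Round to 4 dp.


tau = V / Q_flow
tau = 7.84 / 4.2 = 1.8667 s


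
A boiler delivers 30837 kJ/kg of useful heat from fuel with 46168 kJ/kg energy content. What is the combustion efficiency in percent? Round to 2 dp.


Efficiency = (Q_useful / Q_fuel) * 100
Efficiency = (30837 / 46168) * 100
Efficiency = 0.6679 * 100 = 66.79%


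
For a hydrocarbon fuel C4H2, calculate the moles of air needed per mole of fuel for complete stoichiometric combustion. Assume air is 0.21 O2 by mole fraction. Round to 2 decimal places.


Balanced combustion: C4H2 + 4.5 O2 -> 4 CO2 + 1 H2O
O2 needed = C + H/4 = 4 + 2/4 = 4.50 moles
Air moles = O2 / 0.21 = 4.50 / 0.21 = 21.43 moles air


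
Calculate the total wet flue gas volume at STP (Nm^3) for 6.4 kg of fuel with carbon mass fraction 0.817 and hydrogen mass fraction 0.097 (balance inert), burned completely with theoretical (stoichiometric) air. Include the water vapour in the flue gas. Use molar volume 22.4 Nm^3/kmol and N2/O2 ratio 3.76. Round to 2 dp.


Per kg fuel: CO2 = (C/12 kmol)*22.4 = (0.817/12)*22.4 = 1.52507 Nm^3
Per kg fuel: H2O = (H/2 kmol)*22.4 = (0.097/2)*22.4 = 1.08640 Nm^3
O2 needed per kg fuel = C/12 + H/4 = 0.817/12 + 0.097/4 = 0.09233333 kmol
Per kg fuel: N2 = O2*3.76*22.4 = 0.09233333*3.76*22.4 = 7.77668 Nm^3
Total per kg = 1.52507 + 1.08640 + 7.77668 = 10.38815 Nm^3
Total = 10.38815 * 6.4 = 66.48 Nm^3


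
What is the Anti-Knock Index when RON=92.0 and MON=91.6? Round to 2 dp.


AKI = (RON + MON) / 2
AKI = (92.0 + 91.6) / 2
AKI = 183.6 / 2 = 91.80


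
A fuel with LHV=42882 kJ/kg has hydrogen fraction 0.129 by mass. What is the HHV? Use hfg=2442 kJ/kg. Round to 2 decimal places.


HHV = LHV + hfg * 9 * H
Water addition = 2442 * 9 * 0.129 = 2835.162 kJ/kg
HHV = 42882 + 2835.162 = 45717.16 kJ/kg


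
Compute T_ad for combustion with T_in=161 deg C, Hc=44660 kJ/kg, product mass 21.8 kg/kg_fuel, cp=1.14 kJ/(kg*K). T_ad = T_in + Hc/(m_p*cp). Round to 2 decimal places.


T_ad = T_in + Hc / (m_p * cp)
Denominator = 21.8 * 1.14 = 24.8520
Temperature rise = 44660 / 24.8520 = 1797.04 K
T_ad = 161 + 1797.04 = 1958.04 deg C


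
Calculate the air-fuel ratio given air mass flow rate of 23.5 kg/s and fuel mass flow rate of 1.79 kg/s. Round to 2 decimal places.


AFR = m_air / m_fuel
AFR = 23.5 / 1.79 = 13.13


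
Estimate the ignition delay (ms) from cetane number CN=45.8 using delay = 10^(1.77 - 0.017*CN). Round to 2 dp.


delay = 10^(1.77 - 0.017*CN)
Exponent = 1.77 - 0.017*45.8 = 0.9914
delay = 10^0.9914 = 9.80 ms


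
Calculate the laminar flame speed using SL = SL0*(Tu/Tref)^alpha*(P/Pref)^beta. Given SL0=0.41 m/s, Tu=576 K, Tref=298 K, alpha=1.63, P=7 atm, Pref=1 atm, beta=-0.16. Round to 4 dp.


SL = SL0 * (Tu/Tref)^alpha * (P/Pref)^beta
T ratio = 576/298 = 1.93288591
(T ratio)^alpha = 1.93288591^1.63 = 2.927630
(P/Pref)^beta = 7^(-0.16) = 0.732461
SL = 0.41 * 2.927630 * 0.732461 = 0.8792 m/s


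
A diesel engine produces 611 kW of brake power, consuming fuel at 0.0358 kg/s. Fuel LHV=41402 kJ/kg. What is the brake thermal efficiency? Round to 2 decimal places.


eta_BTE = (BP / (mf * LHV)) * 100
Denominator = 0.0358 * 41402 = 1482.1916 kW
eta_BTE = (611 / 1482.1916) * 100 = 41.22%


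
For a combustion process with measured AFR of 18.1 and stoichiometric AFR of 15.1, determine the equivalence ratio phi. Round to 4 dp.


phi = AFR_stoich / AFR_actual
phi = 15.1 / 18.1 = 0.8343


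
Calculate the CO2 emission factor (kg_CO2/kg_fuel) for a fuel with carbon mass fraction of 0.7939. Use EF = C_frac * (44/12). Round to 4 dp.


EF = C_frac * (M_CO2 / M_C)
EF = 0.7939 * (44/12)
EF = 0.7939 * 3.666667 = 2.9110 kg_CO2/kg_fuel


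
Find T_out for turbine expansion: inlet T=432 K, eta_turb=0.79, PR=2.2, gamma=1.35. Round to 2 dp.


T_out = T_in * (1 - eta * (1 - PR^(-(gamma-1)/gamma)))
Exponent = -(1.35-1)/1.35 = -0.25925926
PR^exp = 2.2^(-0.25925926) = 0.81512413
Factor = 1 - 0.79*(1 - 0.81512413) = 0.85394806
T_out = 432 * 0.85394806 = 368.91 K


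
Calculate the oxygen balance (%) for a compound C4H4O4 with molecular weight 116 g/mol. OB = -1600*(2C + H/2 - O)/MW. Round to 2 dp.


OB = -1600 * (2C + H/2 - O) / MW
Inner = 2*4 + 4/2 - 4 = 6.00
OB = -1600 * 6.00 / 116 = -82.76%


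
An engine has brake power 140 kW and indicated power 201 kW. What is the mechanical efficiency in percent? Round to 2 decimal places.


eta_mech = (BP / IP) * 100
Ratio = 140 / 201 = 0.6965
eta_mech = 0.6965 * 100 = 69.65%


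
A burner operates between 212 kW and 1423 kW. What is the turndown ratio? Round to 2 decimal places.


TDR = Q_max / Q_min
TDR = 1423 / 212 = 6.71


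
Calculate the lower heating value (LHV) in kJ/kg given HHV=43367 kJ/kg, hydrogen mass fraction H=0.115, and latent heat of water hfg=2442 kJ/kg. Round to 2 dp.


LHV = HHV - hfg * 9 * H
Water correction = 2442 * 9 * 0.115 = 2527.470 kJ/kg
LHV = 43367 - 2527.470 = 40839.53 kJ/kg


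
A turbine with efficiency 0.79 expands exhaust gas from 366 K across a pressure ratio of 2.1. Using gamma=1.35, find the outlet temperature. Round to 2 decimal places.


T_out = T_in * (1 - eta * (1 - PR^(-(gamma-1)/gamma)))
Exponent = -(1.35-1)/1.35 = -0.25925926
PR^exp = 2.1^(-0.25925926) = 0.82501466
Factor = 1 - 0.79*(1 - 0.82501466) = 0.86176158
T_out = 366 * 0.86176158 = 315.40 K


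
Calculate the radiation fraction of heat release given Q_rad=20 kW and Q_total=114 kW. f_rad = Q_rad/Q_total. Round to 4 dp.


f_rad = Q_rad / Q_total
f_rad = 20 / 114 = 0.1754


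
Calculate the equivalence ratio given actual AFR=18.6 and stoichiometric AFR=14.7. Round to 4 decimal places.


phi = AFR_stoich / AFR_actual
phi = 14.7 / 18.6 = 0.7903


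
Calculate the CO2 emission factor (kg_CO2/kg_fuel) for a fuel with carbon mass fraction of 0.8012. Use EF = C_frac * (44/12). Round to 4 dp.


EF = C_frac * (M_CO2 / M_C)
EF = 0.8012 * (44/12)
EF = 0.8012 * 3.666667 = 2.9377 kg_CO2/kg_fuel


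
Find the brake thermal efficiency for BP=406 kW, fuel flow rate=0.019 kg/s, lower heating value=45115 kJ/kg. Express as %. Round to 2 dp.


eta_BTE = (BP / (mf * LHV)) * 100
Denominator = 0.019 * 45115 = 857.1850 kW
eta_BTE = (406 / 857.1850) * 100 = 47.36%


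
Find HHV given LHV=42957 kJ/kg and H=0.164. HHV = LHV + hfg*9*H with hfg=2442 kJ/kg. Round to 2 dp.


HHV = LHV + hfg * 9 * H
Water addition = 2442 * 9 * 0.164 = 3604.392 kJ/kg
HHV = 42957 + 3604.392 = 46561.39 kJ/kg


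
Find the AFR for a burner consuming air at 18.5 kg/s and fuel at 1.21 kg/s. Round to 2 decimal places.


AFR = m_air / m_fuel
AFR = 18.5 / 1.21 = 15.29


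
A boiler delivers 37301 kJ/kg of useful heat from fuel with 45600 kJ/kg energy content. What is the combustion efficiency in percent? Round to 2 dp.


Efficiency = (Q_useful / Q_fuel) * 100
Efficiency = (37301 / 45600) * 100
Efficiency = 0.8180 * 100 = 81.80%


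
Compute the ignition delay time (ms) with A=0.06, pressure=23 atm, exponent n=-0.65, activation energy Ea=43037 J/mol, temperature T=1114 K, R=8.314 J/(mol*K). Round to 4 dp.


tau = A * P^n * exp(Ea/(R*T))
P^n = 23^(-0.65) = 0.13027975
Ea/(R*T) = 43037/(8.314*1114) = 4.646723
exp(Ea/(R*T)) = 104.242816
tau = 0.06 * 0.13027975 * 104.242816 = 0.8148 ms


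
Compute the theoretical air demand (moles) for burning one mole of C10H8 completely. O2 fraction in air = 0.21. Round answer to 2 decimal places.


Balanced combustion: C10H8 + 12 O2 -> 10 CO2 + 4 H2O
O2 needed = C + H/4 = 10 + 8/4 = 12.00 moles
Air moles = O2 / 0.21 = 12.00 / 0.21 = 57.14 moles air


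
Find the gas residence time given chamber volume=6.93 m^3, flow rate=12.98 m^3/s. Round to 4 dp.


tau = V / Q_flow
tau = 6.93 / 12.98 = 0.5339 s


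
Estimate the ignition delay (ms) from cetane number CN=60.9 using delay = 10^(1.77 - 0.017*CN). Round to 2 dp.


delay = 10^(1.77 - 0.017*CN)
Exponent = 1.77 - 0.017*60.9 = 0.7347
delay = 10^0.7347 = 5.43 ms


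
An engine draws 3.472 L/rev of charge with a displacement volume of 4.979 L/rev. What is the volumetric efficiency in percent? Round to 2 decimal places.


eta_v = (V_actual / V_disp) * 100
Ratio = 3.472 / 4.979 = 0.6973
eta_v = 0.6973 * 100 = 69.73%


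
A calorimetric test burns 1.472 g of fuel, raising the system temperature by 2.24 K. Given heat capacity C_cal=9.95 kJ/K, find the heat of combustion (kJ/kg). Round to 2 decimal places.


Hc = C_cal * delta_T / m_fuel
Q_released = 9.95 * 2.24 = 22.2880 kJ
m_fuel = 1.472 g = 1.472/1000 kg = 0.001472 kg
Hc = 22.2880 / 0.001472 = 15141.30 kJ/kg


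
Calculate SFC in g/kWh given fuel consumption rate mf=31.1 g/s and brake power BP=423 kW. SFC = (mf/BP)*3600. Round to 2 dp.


SFC = (mf / BP) * 3600
Rate = 31.1 / 423 = 0.073522 g/(s*kW)
SFC = 0.073522 * 3600 = 264.68 g/kWh
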